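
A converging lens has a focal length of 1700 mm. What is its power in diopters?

P = +0.588 D

f = 170 cm = 1.70 m.
P = 1/f = 1/(1.70 m) = +0.588 D.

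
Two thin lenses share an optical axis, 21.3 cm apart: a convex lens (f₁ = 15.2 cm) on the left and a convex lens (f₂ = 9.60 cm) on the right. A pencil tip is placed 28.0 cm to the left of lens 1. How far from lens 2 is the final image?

Lens 1: 1/d_i1 = 1/f₁ − 1/d_o1 = 1/(15.2) − 1/(28.0) = 0.03008, so d_i1 = 33.25 cm.
The intermediate image is 33.25 cm to the right of lens 1, which lies 11.95 cm to the right of lens 2 — a virtual object — so d_o2 = −11.95 cm.
Lens 2: 1/d_i2 = 1/f₂ − 1/d_o2 = 1/(9.60) − 1/(-11.95) = 0.1878, so d_i2 = 5.32 cm.
The final image is real, 5.32 cm to the right of lens 2 (overall magnification ≈ -0.53).

5.32 cm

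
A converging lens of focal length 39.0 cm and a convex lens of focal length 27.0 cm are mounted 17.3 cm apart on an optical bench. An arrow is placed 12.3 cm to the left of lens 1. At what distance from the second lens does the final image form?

115 cm

Lens 1: 1/d_i1 = 1/f₁ − 1/d_o1 = 1/(39.0) − 1/(12.3) = -0.05566, so d_i1 = -17.97 cm.
The intermediate image is 17.97 cm to the left of lens 1 (virtual), which is 17.3 − (-17.97) = 35.27 cm to the left of lens 2, so d_o2 = +35.27 cm.
Lens 2: 1/d_i2 = 1/f₂ − 1/d_o2 = 1/(27.0) − 1/(35.27) = 0.008684, so d_i2 = 115 cm.
The final image is real, 115 cm to the right of lens 2 (overall magnification ≈ -4.8).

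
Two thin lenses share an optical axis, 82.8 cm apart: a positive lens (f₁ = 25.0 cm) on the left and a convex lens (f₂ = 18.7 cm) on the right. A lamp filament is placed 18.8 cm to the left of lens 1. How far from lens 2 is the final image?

21.2 cm

Lens 1: 1/d_i1 = 1/f₁ − 1/d_o1 = 1/(25.0) − 1/(18.8) = -0.01319, so d_i1 = -75.81 cm.
The intermediate image is 75.81 cm to the left of lens 1 (virtual), which is 82.8 − (-75.81) = 158.6 cm to the left of lens 2, so d_o2 = +158.6 cm.
Lens 2: 1/d_i2 = 1/f₂ − 1/d_o2 = 1/(18.7) − 1/(158.6) = 0.04717, so d_i2 = 21.2 cm.
The final image is real, 21.2 cm to the right of lens 2 (overall magnification ≈ -0.54).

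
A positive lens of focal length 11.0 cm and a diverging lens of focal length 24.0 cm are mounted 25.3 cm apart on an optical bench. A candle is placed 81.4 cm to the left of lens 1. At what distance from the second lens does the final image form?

Lens 1: 1/d_i1 = 1/f₁ − 1/d_o1 = 1/(11.0) − 1/(81.4) = 0.07862, so d_i1 = 12.72 cm.
The intermediate image is 12.72 cm to the right of lens 1, which is 25.3 − (12.72) = 12.58 cm to the left of lens 2, so d_o2 = +12.58 cm.
Lens 2 is diverging, so f₂ = −24.0 cm.
Lens 2: 1/d_i2 = 1/f₂ − 1/d_o2 = 1/(-24.0) − 1/(12.58) = -0.1212, so d_i2 = -8.25 cm.
The final image is virtual, 8.25 cm to the left of lens 2 (overall magnification ≈ -0.10).

8.25 cm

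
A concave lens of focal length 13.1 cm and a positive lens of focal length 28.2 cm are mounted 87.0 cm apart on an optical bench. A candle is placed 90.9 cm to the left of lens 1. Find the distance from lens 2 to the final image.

39.5 cm

Lens 1 is diverging, so f₁ = −13.1 cm.
Lens 1: 1/d_i1 = 1/f₁ − 1/d_o1 = 1/(-13.1) − 1/(90.9) = -0.08734, so d_i1 = -11.45 cm.
The intermediate image is 11.45 cm to the left of lens 1 (virtual), which is 87.0 − (-11.45) = 98.45 cm to the left of lens 2, so d_o2 = +98.45 cm.
Lens 2: 1/d_i2 = 1/f₂ − 1/d_o2 = 1/(28.2) − 1/(98.45) = 0.02530, so d_i2 = 39.5 cm.
The final image is real, 39.5 cm to the right of lens 2 (overall magnification ≈ -0.051).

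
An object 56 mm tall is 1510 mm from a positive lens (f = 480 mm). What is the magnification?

1/d_i = 1/f − 1/d_o = 1/(480.0) − 1/(1510) = 0.001421, so d_i = 703.7 mm.
m = −d_i/d_o = −(703.7)/(1510) = -0.466.
The image is real, inverted and reduced, on the far side of the lens.

m = -0.466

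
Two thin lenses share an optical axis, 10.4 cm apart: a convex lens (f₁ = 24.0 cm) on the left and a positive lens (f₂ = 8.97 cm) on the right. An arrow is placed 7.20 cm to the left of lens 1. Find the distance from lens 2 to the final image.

15.8 cm

Lens 1: 1/d_i1 = 1/f₁ − 1/d_o1 = 1/(24.0) − 1/(7.20) = -0.09722, so d_i1 = -10.29 cm.
The intermediate image is 10.29 cm to the left of lens 1 (virtual), which is 10.4 − (-10.29) = 20.69 cm to the left of lens 2, so d_o2 = +20.69 cm.
Lens 2: 1/d_i2 = 1/f₂ − 1/d_o2 = 1/(8.97) − 1/(20.69) = 0.06315, so d_i2 = 15.8 cm.
The final image is real, 15.8 cm to the right of lens 2 (overall magnification ≈ -1.1).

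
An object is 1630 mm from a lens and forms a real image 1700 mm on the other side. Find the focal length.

f = 832 mm (converging)

Real image ⇒ d_i = +1700 mm.
1/f = 1/d_o + 1/d_i = 1/(1630) + 1/(1700) = 0.001202, so f = 832 mm.
Since f is positive, the lens is converging.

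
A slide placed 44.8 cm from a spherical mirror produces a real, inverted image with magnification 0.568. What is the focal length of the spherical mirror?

m = −d_i/d_o ⇒ d_i = −m·d_o = −(-0.568)·(44.8) = 25.45 cm.
1/f = 1/d_o + 1/d_i = 1/(44.8) + 1/(25.45) = 0.06161, so f = 16.2 cm.
Since f is positive, the spherical mirror is concave.

f = 16.2 cm (concave)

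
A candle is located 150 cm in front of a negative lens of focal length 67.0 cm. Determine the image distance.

46.3 cm

For a negative lens, f = -67.0 cm.
Lens equation: 1/d_i = 1/f − 1/d_o = 1/(-67.00) − 1/(150) = -0.01493 − 0.006667 = -0.02159, so d_i = -46.3 cm.
The image is virtual, upright and reduced, on the same side as the object.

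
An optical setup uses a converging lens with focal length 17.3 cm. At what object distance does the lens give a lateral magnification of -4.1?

m = −d_i/d_o ⇒ d_i = −m·d_o.
1/f = 1/d_o + 1/d_i = 1/d_o − 1/(m·d_o) = (1 − 1/m)/d_o, so d_o = f(1 − 1/m) = (17.30)(1 − 1/(-4.1)) = 21.5 cm.

21.5 cm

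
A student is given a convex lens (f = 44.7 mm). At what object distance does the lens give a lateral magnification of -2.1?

66.0 mm

m = −d_i/d_o ⇒ d_i = −m·d_o.
1/f = 1/d_o + 1/d_i = 1/d_o − 1/(m·d_o) = (1 − 1/m)/d_o, so d_o = f(1 − 1/m) = (44.70)(1 − 1/(-2.1)) = 66.0 mm.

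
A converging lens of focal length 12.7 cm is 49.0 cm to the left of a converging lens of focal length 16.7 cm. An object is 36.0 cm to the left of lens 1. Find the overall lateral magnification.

m = +0.718

Lens 1: 1/d_i1 = 1/(12.7) − 1/(36.0) = 0.05096, so d_i1 = 19.62 cm; m₁ = −d_i1/d_o1 = -0.5450.
d_o2 = 49.0 − (19.62) = 29.38 cm.
Lens 2: 1/d_i2 = 1/(16.7) − 1/(29.38) = 0.02584, so d_i2 = 38.69 cm; m₂ = −d_i2/d_o2 = -1.317.
m = m₁·m₂ = (-0.5450)(-1.317) = +0.718.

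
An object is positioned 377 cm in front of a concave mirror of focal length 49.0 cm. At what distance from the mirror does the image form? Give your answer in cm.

56.3 cm

Mirror equation: 1/v = 1/f − 1/u = 1/(49.00) − 1/(377) = 0.02041 − 0.002653 = 0.01776, so v = 56.3 cm.
The image is real, inverted and reduced, in front of the mirror.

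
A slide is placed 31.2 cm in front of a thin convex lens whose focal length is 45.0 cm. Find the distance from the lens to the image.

Thin-lens equation: 1/s_i = 1/f − 1/s_o = 1/(45.00) − 1/(31.2) = 0.02222 − 0.03205 = -0.009829, so s_i = -102 cm.
The image is virtual, upright and enlarged, on the same side as the object.

102 cm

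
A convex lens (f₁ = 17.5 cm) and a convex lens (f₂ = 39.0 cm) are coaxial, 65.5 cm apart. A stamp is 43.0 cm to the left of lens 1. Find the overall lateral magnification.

m = -8.89

Lens 1: 1/d_i1 = 1/(17.5) − 1/(43.0) = 0.03389, so d_i1 = 29.51 cm; m₁ = −d_i1/d_o1 = -0.6863.
d_o2 = 65.5 − (29.51) = 35.99 cm.
Lens 2: 1/d_i2 = 1/(39.0) − 1/(35.99) = -0.002144, so d_i2 = -466.3 cm; m₂ = −d_i2/d_o2 = +12.96.
m = m₁·m₂ = (-0.6863)(+12.96) = -8.89.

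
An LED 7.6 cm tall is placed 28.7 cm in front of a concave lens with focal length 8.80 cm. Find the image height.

1.78 cm

For a concave lens, f = -8.80 cm.
1/d_i = 1/f − 1/d_o = 1/(-8.800) − 1/(28.7) = -0.1485, so d_i = -6.735 cm.
m = −d_i/d_o = +0.2347.
|h_i| = |m|·h_o = 0.2347 × 7.6 = 1.78 cm. The image is virtual, upright and reduced, on the same side as the object.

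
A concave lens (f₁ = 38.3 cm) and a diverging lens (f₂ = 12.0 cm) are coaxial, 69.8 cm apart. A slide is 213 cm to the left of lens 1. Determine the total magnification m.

f₁ = −38.3 cm (diverging).
Lens 1: 1/d_i1 = 1/(-38.3) − 1/(213) = -0.03080, so d_i1 = -32.46 cm; m₁ = −d_i1/d_o1 = +0.1524.
d_o2 = 69.8 − (-32.46) = 102.3 cm.
f₂ = −12.0 cm (diverging).
Lens 2: 1/d_i2 = 1/(-12.0) − 1/(102.3) = -0.09311, so d_i2 = -10.74 cm; m₂ = −d_i2/d_o2 = +0.1050.
m = m₁·m₂ = (+0.1524)(+0.1050) = +0.0160.

m = +0.0160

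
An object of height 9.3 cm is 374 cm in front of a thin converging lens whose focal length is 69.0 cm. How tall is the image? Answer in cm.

1/d_i = 1/f − 1/d_o = 1/(69.00) − 1/(374) = 0.01182, so d_i = 84.61 cm.
m = −d_i/d_o = -0.2262.
|h_i| = |m|·h_o = 0.2262 × 9.3 = 2.10 cm. The image is real, inverted and reduced, on the far side of the lens.

2.10 cm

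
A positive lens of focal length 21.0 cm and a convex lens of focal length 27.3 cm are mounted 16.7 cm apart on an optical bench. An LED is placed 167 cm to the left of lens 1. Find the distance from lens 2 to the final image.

Lens 1: 1/d_i1 = 1/f₁ − 1/d_o1 = 1/(21.0) − 1/(167) = 0.04163, so d_i1 = 24.02 cm.
The intermediate image is 24.02 cm to the right of lens 1, which lies 7.320 cm to the right of lens 2 — a virtual object — so d_o2 = −7.320 cm.
Lens 2: 1/d_i2 = 1/f₂ − 1/d_o2 = 1/(27.3) − 1/(-7.320) = 0.1732, so d_i2 = 5.77 cm.
The final image is real, 5.77 cm to the right of lens 2 (overall magnification ≈ -0.11).

5.77 cm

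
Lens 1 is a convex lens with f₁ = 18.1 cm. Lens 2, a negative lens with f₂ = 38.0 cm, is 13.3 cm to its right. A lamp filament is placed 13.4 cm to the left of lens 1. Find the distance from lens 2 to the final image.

24.0 cm

Lens 1: 1/d_i1 = 1/f₁ − 1/d_o1 = 1/(18.1) − 1/(13.4) = -0.01938, so d_i1 = -51.60 cm.
The intermediate image is 51.60 cm to the left of lens 1 (virtual), which is 13.3 − (-51.60) = 64.90 cm to the left of lens 2, so d_o2 = +64.90 cm.
Lens 2 is diverging, so f₂ = −38.0 cm.
Lens 2: 1/d_i2 = 1/f₂ − 1/d_o2 = 1/(-38.0) − 1/(64.90) = -0.04172, so d_i2 = -24.0 cm.
The final image is virtual, 24.0 cm to the left of lens 2 (overall magnification ≈ 1.4).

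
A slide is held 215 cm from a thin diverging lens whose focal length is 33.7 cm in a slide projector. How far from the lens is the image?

29.1 cm

For a diverging lens, f = -33.7 cm.
Thin-lens equation: 1/d_i = 1/f − 1/d_o = 1/(-33.70) − 1/(215) = -0.02967 − 0.004651 = -0.03432, so d_i = -29.1 cm.
The image is virtual, upright and reduced, on the same side as the object.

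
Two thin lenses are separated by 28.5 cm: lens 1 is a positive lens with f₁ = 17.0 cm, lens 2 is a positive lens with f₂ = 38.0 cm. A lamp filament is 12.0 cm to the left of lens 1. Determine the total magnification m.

m = -4.13

Lens 1: 1/d_i1 = 1/(17.0) − 1/(12.0) = -0.02451, so d_i1 = -40.80 cm; m₁ = −d_i1/d_o1 = +3.400.
d_o2 = 28.5 − (-40.80) = 69.30 cm.
Lens 2: 1/d_i2 = 1/(38.0) − 1/(69.30) = 0.01189, so d_i2 = 84.13 cm; m₂ = −d_i2/d_o2 = -1.214.
m = m₁·m₂ = (+3.400)(-1.214) = -4.13.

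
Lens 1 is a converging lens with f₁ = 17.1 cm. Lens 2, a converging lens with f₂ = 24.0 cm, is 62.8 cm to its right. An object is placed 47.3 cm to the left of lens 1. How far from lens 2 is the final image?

71.9 cm

Lens 1: 1/d_i1 = 1/f₁ − 1/d_o1 = 1/(17.1) − 1/(47.3) = 0.03734, so d_i1 = 26.78 cm.
The intermediate image is 26.78 cm to the right of lens 1, which is 62.8 − (26.78) = 36.02 cm to the left of lens 2, so d_o2 = +36.02 cm.
Lens 2: 1/d_i2 = 1/f₂ − 1/d_o2 = 1/(24.0) − 1/(36.02) = 0.01390, so d_i2 = 71.9 cm.
The final image is real, 71.9 cm to the right of lens 2 (overall magnification ≈ 1.1).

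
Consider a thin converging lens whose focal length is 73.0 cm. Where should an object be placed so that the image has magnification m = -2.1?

m = −d_i/d_o ⇒ d_i = −m·d_o.
1/f = 1/d_o + 1/d_i = 1/d_o − 1/(m·d_o) = (1 − 1/m)/d_o, so d_o = f(1 − 1/m) = (73.00)(1 − 1/(-2.1)) = 108 cm.

108 cm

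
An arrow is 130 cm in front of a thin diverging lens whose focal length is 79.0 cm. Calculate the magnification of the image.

For a diverging lens, f = -79.0 cm.
1/d_i = 1/f − 1/d_o = 1/(-79.00) − 1/(130) = -0.02035, so d_i = -49.14 cm.
m = −d_i/d_o = −(-49.14)/(130) = +0.378.
The image is virtual, upright and reduced, on the same side as the object.

m = +0.378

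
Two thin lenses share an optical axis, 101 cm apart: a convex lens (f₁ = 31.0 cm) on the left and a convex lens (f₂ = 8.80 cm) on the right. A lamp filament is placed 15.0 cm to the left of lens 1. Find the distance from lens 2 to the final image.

9.44 cm

Lens 1: 1/d_i1 = 1/f₁ − 1/d_o1 = 1/(31.0) − 1/(15.0) = -0.03441, so d_i1 = -29.06 cm.
The intermediate image is 29.06 cm to the left of lens 1 (virtual), which is 101 − (-29.06) = 130.1 cm to the left of lens 2, so d_o2 = +130.1 cm.
Lens 2: 1/d_i2 = 1/f₂ − 1/d_o2 = 1/(8.80) − 1/(130.1) = 0.1059, so d_i2 = 9.44 cm.
The final image is real, 9.44 cm to the right of lens 2 (overall magnification ≈ -0.14).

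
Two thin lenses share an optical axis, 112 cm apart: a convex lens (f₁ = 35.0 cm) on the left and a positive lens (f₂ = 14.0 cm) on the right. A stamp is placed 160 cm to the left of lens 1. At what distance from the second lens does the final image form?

17.7 cm

Lens 1: 1/d_i1 = 1/f₁ − 1/d_o1 = 1/(35.0) − 1/(160) = 0.02232, so d_i1 = 44.80 cm.
The intermediate image is 44.80 cm to the right of lens 1, which is 112 − (44.80) = 67.20 cm to the left of lens 2, so d_o2 = +67.20 cm.
Lens 2: 1/d_i2 = 1/f₂ − 1/d_o2 = 1/(14.0) − 1/(67.20) = 0.05655, so d_i2 = 17.7 cm.
The final image is real, 17.7 cm to the right of lens 2 (overall magnification ≈ 0.074).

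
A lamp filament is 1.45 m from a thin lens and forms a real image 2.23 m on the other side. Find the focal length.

f = 0.879 m (converging)

Real image ⇒ d_i = +2.23 m.
1/f = 1/d_o + 1/d_i = 1/(1.45) + 1/(2.23) = 1.138, so f = 0.879 m.
Since f is positive, the thin lens is converging.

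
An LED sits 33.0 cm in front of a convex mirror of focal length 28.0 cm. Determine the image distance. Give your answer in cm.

For a convex mirror, f = -28.0 cm.
Mirror equation: 1/d_i = 1/f − 1/d_o = 1/(-28.00) − 1/(33.0) = -0.03571 − 0.03030 = -0.06602, so d_i = -15.1 cm.
The image is virtual, upright and reduced, behind the mirror.

15.1 cm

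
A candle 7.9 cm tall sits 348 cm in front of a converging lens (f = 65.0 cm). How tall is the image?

1.81 cm

1/d_i = 1/f − 1/d_o = 1/(65.00) − 1/(348) = 0.01251, so d_i = 79.93 cm.
m = −d_i/d_o = -0.2297.
|h_i| = |m|·h_o = 0.2297 × 7.9 = 1.81 cm. The image is real, inverted and reduced, on the far side of the lens.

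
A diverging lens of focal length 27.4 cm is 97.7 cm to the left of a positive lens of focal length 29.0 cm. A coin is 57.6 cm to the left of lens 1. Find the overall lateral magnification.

m = -0.107

f₁ = −27.4 cm (diverging).
Lens 1: 1/d_i1 = 1/(-27.4) − 1/(57.6) = -0.05386, so d_i1 = -18.57 cm; m₁ = −d_i1/d_o1 = +0.3224.
d_o2 = 97.7 − (-18.57) = 116.3 cm.
Lens 2: 1/d_i2 = 1/(29.0) − 1/(116.3) = 0.02588, so d_i2 = 38.63 cm; m₂ = −d_i2/d_o2 = -0.3322.
m = m₁·m₂ = (+0.3224)(-0.3322) = -0.107.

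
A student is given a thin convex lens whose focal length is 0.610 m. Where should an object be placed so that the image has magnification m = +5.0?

m = −d_i/d_o ⇒ d_i = −m·d_o.
1/f = 1/d_o + 1/d_i = 1/d_o − 1/(m·d_o) = (1 − 1/m)/d_o, so d_o = f(1 − 1/m) = (0.6100)(1 − 1/(+5.0)) = 0.488 m.

0.488 m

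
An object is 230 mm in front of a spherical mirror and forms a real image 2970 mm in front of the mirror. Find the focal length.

f = 213 mm (concave)

Real image ⇒ d_i = +2970 mm.
1/f = 1/d_o + 1/d_i = 1/(230) + 1/(2970) = 0.004685, so f = 213 mm.
Since f is positive, the spherical mirror is concave.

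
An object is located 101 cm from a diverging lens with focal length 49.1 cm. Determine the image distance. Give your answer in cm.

33.0 cm

For a diverging lens, f = -49.1 cm.
Thin-lens equation: 1/q = 1/f − 1/p = 1/(-49.10) − 1/(101) = -0.02037 − 0.009901 = -0.03027, so q = -33.0 cm.
The image is virtual, upright and reduced, on the same side as the object.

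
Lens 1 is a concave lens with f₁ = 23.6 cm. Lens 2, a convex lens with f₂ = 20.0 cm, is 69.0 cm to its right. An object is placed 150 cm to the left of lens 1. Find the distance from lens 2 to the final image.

Lens 1 is diverging, so f₁ = −23.6 cm.
Lens 1: 1/d_i1 = 1/f₁ − 1/d_o1 = 1/(-23.6) − 1/(150) = -0.04904, so d_i1 = -20.39 cm.
The intermediate image is 20.39 cm to the left of lens 1 (virtual), which is 69.0 − (-20.39) = 89.39 cm to the left of lens 2, so d_o2 = +89.39 cm.
Lens 2: 1/d_i2 = 1/f₂ − 1/d_o2 = 1/(20.0) − 1/(89.39) = 0.03881, so d_i2 = 25.8 cm.
The final image is real, 25.8 cm to the right of lens 2 (overall magnification ≈ -0.039).

25.8 cm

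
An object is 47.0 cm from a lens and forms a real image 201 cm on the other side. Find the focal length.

f = 38.1 cm (converging)

Real image ⇒ d_i = +201 cm.
1/f = 1/d_o + 1/d_i = 1/(47.0) + 1/(201) = 0.02625, so f = 38.1 cm.
Since f is positive, the lens is converging.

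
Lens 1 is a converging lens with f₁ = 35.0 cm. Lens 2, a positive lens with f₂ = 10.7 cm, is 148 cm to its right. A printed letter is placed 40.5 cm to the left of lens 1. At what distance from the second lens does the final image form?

9.75 cm

Lens 1: 1/d_i1 = 1/f₁ − 1/d_o1 = 1/(35.0) − 1/(40.5) = 0.003880, so d_i1 = 257.7 cm.
The intermediate image is 257.7 cm to the right of lens 1, which lies 109.7 cm to the right of lens 2 — a virtual object — so d_o2 = −109.7 cm.
Lens 2: 1/d_i2 = 1/f₂ − 1/d_o2 = 1/(10.7) − 1/(-109.7) = 0.1026, so d_i2 = 9.75 cm.
The final image is real, 9.75 cm to the right of lens 2 (overall magnification ≈ -0.57).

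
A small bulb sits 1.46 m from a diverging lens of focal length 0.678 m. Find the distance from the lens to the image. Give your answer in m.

0.463 m

For a diverging lens, f = -0.678 m.
Lens equation: 1/q = 1/f − 1/p = 1/(-0.6780) − 1/(1.46) = -1.475 − 0.6849 = -2.160, so q = -0.463 m.
The image is virtual, upright and reduced, on the same side as the object.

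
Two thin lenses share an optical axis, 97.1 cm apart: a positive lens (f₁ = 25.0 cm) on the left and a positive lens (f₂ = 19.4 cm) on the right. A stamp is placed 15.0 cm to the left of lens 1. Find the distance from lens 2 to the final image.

Lens 1: 1/d_i1 = 1/f₁ − 1/d_o1 = 1/(25.0) − 1/(15.0) = -0.02667, so d_i1 = -37.50 cm.
The intermediate image is 37.50 cm to the left of lens 1 (virtual), which is 97.1 − (-37.50) = 134.6 cm to the left of lens 2, so d_o2 = +134.6 cm.
Lens 2: 1/d_i2 = 1/f₂ − 1/d_o2 = 1/(19.4) − 1/(134.6) = 0.04412, so d_i2 = 22.7 cm.
The final image is real, 22.7 cm to the right of lens 2 (overall magnification ≈ -0.42).

22.7 cm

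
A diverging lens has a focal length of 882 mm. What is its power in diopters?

For a diverging lens, f = −882 mm.
f = -88.2 cm = -0.882 m.
P = 1/f = 1/(-0.882 m) = -1.13 D.

P = -1.13 D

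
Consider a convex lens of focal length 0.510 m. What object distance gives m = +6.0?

m = −d_i/d_o ⇒ d_i = −m·d_o.
1/f = 1/d_o + 1/d_i = 1/d_o − 1/(m·d_o) = (1 − 1/m)/d_o, so d_o = f(1 − 1/m) = (0.5100)(1 − 1/(+6.0)) = 0.425 m.

0.425 m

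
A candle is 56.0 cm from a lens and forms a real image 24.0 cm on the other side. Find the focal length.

f = 16.8 cm (converging)

Real image ⇒ d_i = +24.0 cm.
1/f = 1/d_o + 1/d_i = 1/(56.0) + 1/(24.0) = 0.05952, so f = 16.8 cm.
Since f is positive, the lens is converging.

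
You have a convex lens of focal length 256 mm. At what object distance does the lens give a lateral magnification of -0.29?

m = −d_i/d_o ⇒ d_i = −m·d_o.
1/f = 1/d_o + 1/d_i = 1/d_o − 1/(m·d_o) = (1 − 1/m)/d_o, so d_o = f(1 − 1/m) = (256.0)(1 − 1/(-0.29)) = 1140 mm.

1140 mm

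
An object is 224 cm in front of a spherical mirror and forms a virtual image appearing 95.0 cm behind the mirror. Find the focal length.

Virtual image ⇒ d_i = −95.0 cm.
1/f = 1/d_o + 1/d_i = 1/(224) + 1/(-95.0) = -0.006062, so f = -165 cm.
Since f is negative, the spherical mirror is convex.

f = -165 cm (convex)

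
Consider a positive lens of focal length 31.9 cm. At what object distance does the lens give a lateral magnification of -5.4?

m = −d_i/d_o ⇒ d_i = −m·d_o.
1/f = 1/d_o + 1/d_i = 1/d_o − 1/(m·d_o) = (1 − 1/m)/d_o, so d_o = f(1 − 1/m) = (31.90)(1 − 1/(-5.4)) = 37.8 cm.

37.8 cm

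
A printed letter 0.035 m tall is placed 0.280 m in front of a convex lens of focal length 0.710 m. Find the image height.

0.0578 m

1/d_i = 1/f − 1/d_o = 1/(0.7100) − 1/(0.280) = -2.163, so d_i = -0.4623 m.
m = −d_i/d_o = +1.651.
|h_i| = |m|·h_o = 1.651 × 0.035 = 0.0578 m. The image is virtual, upright and enlarged, on the same side as the object.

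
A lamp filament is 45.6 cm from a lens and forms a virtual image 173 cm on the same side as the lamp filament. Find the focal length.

Virtual image ⇒ d_i = −173 cm.
1/f = 1/d_o + 1/d_i = 1/(45.6) + 1/(-173) = 0.01615, so f = 61.9 cm.
Since f is positive, the lens is converging.

f = 61.9 cm (converging)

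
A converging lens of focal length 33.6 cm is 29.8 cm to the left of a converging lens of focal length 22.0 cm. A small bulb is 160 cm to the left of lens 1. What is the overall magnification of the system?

m = -0.168

Lens 1: 1/d_i1 = 1/(33.6) − 1/(160) = 0.02351, so d_i1 = 42.53 cm; m₁ = −d_i1/d_o1 = -0.2658.
d_o2 = 29.8 − (42.53) = -12.73 cm (virtual object).
Lens 2: 1/d_i2 = 1/(22.0) − 1/(-12.73) = 0.1240, so d_i2 = 8.064 cm; m₂ = −d_i2/d_o2 = +0.6335.
m = m₁·m₂ = (-0.2658)(+0.6335) = -0.168.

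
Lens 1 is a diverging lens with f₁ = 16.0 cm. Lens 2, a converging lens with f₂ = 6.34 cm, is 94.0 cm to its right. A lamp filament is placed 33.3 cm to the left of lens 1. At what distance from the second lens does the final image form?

6.75 cm

Lens 1 is diverging, so f₁ = −16.0 cm.
Lens 1: 1/d_i1 = 1/f₁ − 1/d_o1 = 1/(-16.0) − 1/(33.3) = -0.09253, so d_i1 = -10.81 cm.
The intermediate image is 10.81 cm to the left of lens 1 (virtual), which is 94.0 − (-10.81) = 104.8 cm to the left of lens 2, so d_o2 = +104.8 cm.
Lens 2: 1/d_i2 = 1/f₂ − 1/d_o2 = 1/(6.34) − 1/(104.8) = 0.1482, so d_i2 = 6.75 cm.
The final image is real, 6.75 cm to the right of lens 2 (overall magnification ≈ -0.021).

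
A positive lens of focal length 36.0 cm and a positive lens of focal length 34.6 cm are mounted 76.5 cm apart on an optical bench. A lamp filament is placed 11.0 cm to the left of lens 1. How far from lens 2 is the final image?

Lens 1: 1/d_i1 = 1/f₁ − 1/d_o1 = 1/(36.0) − 1/(11.0) = -0.06313, so d_i1 = -15.84 cm.
The intermediate image is 15.84 cm to the left of lens 1 (virtual), which is 76.5 − (-15.84) = 92.34 cm to the left of lens 2, so d_o2 = +92.34 cm.
Lens 2: 1/d_i2 = 1/f₂ − 1/d_o2 = 1/(34.6) − 1/(92.34) = 0.01807, so d_i2 = 55.3 cm.
The final image is real, 55.3 cm to the right of lens 2 (overall magnification ≈ -0.86).

55.3 cm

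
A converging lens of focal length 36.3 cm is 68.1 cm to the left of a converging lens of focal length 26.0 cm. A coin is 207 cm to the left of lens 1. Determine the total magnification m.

Lens 1: 1/d_i1 = 1/(36.3) − 1/(207) = 0.02272, so d_i1 = 44.02 cm; m₁ = −d_i1/d_o1 = -0.2127.
d_o2 = 68.1 − (44.02) = 24.08 cm.
Lens 2: 1/d_i2 = 1/(26.0) − 1/(24.08) = -0.003067, so d_i2 = -326.1 cm; m₂ = −d_i2/d_o2 = +13.54.
m = m₁·m₂ = (-0.2127)(+13.54) = -2.88.

m = -2.88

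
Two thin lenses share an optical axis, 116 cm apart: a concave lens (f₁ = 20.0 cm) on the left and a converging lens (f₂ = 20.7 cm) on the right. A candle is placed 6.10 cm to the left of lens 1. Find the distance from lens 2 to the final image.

Lens 1 is diverging, so f₁ = −20.0 cm.
Lens 1: 1/d_i1 = 1/f₁ − 1/d_o1 = 1/(-20.0) − 1/(6.10) = -0.2139, so d_i1 = -4.674 cm.
The intermediate image is 4.674 cm to the left of lens 1 (virtual), which is 116 − (-4.674) = 120.7 cm to the left of lens 2, so d_o2 = +120.7 cm.
Lens 2: 1/d_i2 = 1/f₂ − 1/d_o2 = 1/(20.7) − 1/(120.7) = 0.04002, so d_i2 = 25.0 cm.
The final image is real, 25.0 cm to the right of lens 2 (overall magnification ≈ -0.16).

25.0 cm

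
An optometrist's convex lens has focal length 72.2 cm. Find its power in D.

P = +1.39 D

f = 72.2 cm = 0.722 m.
P = 1/f = 1/(0.722 m) = +1.39 D.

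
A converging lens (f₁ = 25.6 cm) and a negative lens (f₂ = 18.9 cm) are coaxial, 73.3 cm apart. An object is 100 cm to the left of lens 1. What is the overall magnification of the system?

m = -0.113

Lens 1: 1/d_i1 = 1/(25.6) − 1/(100) = 0.02906, so d_i1 = 34.41 cm; m₁ = −d_i1/d_o1 = -0.3441.
d_o2 = 73.3 − (34.41) = 38.89 cm.
f₂ = −18.9 cm (diverging).
Lens 2: 1/d_i2 = 1/(-18.9) − 1/(38.89) = -0.07862, so d_i2 = -12.72 cm; m₂ = −d_i2/d_o2 = +0.3270.
m = m₁·m₂ = (-0.3441)(+0.3270) = -0.113.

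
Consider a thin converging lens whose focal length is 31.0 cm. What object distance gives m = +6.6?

m = −d_i/d_o ⇒ d_i = −m·d_o.
1/f = 1/d_o + 1/d_i = 1/d_o − 1/(m·d_o) = (1 − 1/m)/d_o, so d_o = f(1 − 1/m) = (31.00)(1 − 1/(+6.6)) = 26.3 cm.

26.3 cm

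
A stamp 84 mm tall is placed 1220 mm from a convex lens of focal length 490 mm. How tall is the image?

56.4 mm

1/d_i = 1/f − 1/d_o = 1/(490.0) − 1/(1220) = 0.001221, so d_i = 818.9 mm.
m = −d_i/d_o = -0.6712.
|h_i| = |m|·h_o = 0.6712 × 84 = 56.4 mm. The image is real, inverted and reduced, on the far side of the lens.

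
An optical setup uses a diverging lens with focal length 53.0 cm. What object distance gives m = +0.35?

For a diverging lens, f = -53.0 cm.
m = −d_i/d_o ⇒ d_i = −m·d_o.
1/f = 1/d_o + 1/d_i = 1/d_o − 1/(m·d_o) = (1 − 1/m)/d_o, so d_o = f(1 − 1/m) = (-53.00)(1 − 1/(+0.35)) = 98.4 cm.

98.4 cm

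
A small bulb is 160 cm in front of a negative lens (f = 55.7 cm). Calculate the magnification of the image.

m = +0.258

For a negative lens, f = -55.7 cm.
1/d_i = 1/f − 1/d_o = 1/(-55.70) − 1/(160) = -0.02420, so d_i = -41.32 cm.
m = −d_i/d_o = −(-41.32)/(160) = +0.258.
The image is virtual, upright and reduced, on the same side as the object.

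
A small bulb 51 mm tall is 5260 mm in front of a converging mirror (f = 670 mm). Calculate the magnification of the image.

1/d_i = 1/f − 1/d_o = 1/(670.0) − 1/(5260) = 0.001302, so d_i = 767.8 mm.
m = −d_i/d_o = −(767.8)/(5260) = -0.146.
The image is real, inverted and reduced, in front of the mirror.

m = -0.146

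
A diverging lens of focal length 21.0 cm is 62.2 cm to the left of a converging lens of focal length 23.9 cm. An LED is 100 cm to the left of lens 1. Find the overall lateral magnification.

f₁ = −21.0 cm (diverging).
Lens 1: 1/d_i1 = 1/(-21.0) − 1/(100) = -0.05762, so d_i1 = -17.36 cm; m₁ = −d_i1/d_o1 = +0.1736.
d_o2 = 62.2 − (-17.36) = 79.56 cm.
Lens 2: 1/d_i2 = 1/(23.9) − 1/(79.56) = 0.02927, so d_i2 = 34.16 cm; m₂ = −d_i2/d_o2 = -0.4294.
m = m₁·m₂ = (+0.1736)(-0.4294) = -0.0745.

m = -0.0745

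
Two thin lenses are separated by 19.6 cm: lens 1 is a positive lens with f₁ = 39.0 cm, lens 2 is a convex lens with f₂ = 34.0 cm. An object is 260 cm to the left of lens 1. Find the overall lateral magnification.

m = -0.0995

Lens 1: 1/d_i1 = 1/(39.0) − 1/(260) = 0.02179, so d_i1 = 45.88 cm; m₁ = −d_i1/d_o1 = -0.1765.
d_o2 = 19.6 − (45.88) = -26.28 cm (virtual object).
Lens 2: 1/d_i2 = 1/(34.0) − 1/(-26.28) = 0.06746, so d_i2 = 14.82 cm; m₂ = −d_i2/d_o2 = +0.5640.
m = m₁·m₂ = (-0.1765)(+0.5640) = -0.0995.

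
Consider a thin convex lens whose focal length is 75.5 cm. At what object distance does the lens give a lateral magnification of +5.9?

m = −d_i/d_o ⇒ d_i = −m·d_o.
1/f = 1/d_o + 1/d_i = 1/d_o − 1/(m·d_o) = (1 − 1/m)/d_o, so d_o = f(1 − 1/m) = (75.50)(1 − 1/(+5.9)) = 62.7 cm.

62.7 cm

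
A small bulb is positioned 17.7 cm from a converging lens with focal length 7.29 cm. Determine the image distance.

12.4 cm

Thin-lens equation: 1/s_i = 1/f − 1/s_o = 1/(7.290) − 1/(17.7) = 0.1372 − 0.05650 = 0.08068, so s_i = 12.4 cm.
The image is real, inverted and reduced, on the far side of the lens.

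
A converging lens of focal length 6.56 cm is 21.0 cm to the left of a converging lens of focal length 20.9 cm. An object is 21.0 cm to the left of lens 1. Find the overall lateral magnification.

Lens 1: 1/d_i1 = 1/(6.56) − 1/(21.0) = 0.1048, so d_i1 = 9.540 cm; m₁ = −d_i1/d_o1 = -0.4543.
d_o2 = 21.0 − (9.540) = 11.46 cm.
Lens 2: 1/d_i2 = 1/(20.9) − 1/(11.46) = -0.03941, so d_i2 = -25.37 cm; m₂ = −d_i2/d_o2 = +2.214.
m = m₁·m₂ = (-0.4543)(+2.214) = -1.01.

m = -1.01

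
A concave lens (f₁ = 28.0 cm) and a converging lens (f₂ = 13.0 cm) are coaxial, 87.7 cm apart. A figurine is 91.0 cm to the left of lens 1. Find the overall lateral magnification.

f₁ = −28.0 cm (diverging).
Lens 1: 1/d_i1 = 1/(-28.0) − 1/(91.0) = -0.04670, so d_i1 = -21.41 cm; m₁ = −d_i1/d_o1 = +0.2353.
d_o2 = 87.7 − (-21.41) = 109.1 cm.
Lens 2: 1/d_i2 = 1/(13.0) − 1/(109.1) = 0.06776, so d_i2 = 14.76 cm; m₂ = −d_i2/d_o2 = -0.1353.
m = m₁·m₂ = (+0.2353)(-0.1353) = -0.0318.

m = -0.0318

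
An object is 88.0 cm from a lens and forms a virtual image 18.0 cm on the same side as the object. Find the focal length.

f = -22.6 cm (diverging)

Virtual image ⇒ d_i = −18.0 cm.
1/f = 1/d_o + 1/d_i = 1/(88.0) + 1/(-18.0) = -0.04419, so f = -22.6 cm.
Since f is negative, the lens is diverging.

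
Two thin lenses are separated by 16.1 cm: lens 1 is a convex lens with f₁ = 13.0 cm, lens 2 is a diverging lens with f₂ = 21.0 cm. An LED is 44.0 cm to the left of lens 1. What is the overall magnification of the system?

m = -0.472

Lens 1: 1/d_i1 = 1/(13.0) − 1/(44.0) = 0.05420, so d_i1 = 18.45 cm; m₁ = −d_i1/d_o1 = -0.4193.
d_o2 = 16.1 − (18.45) = -2.350 cm (virtual object).
f₂ = −21.0 cm (diverging).
Lens 2: 1/d_i2 = 1/(-21.0) − 1/(-2.350) = 0.3779, so d_i2 = 2.646 cm; m₂ = −d_i2/d_o2 = +1.126.
m = m₁·m₂ = (-0.4193)(+1.126) = -0.472.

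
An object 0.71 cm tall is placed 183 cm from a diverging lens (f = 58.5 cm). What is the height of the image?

For a diverging lens, f = -58.5 cm.
1/d_i = 1/f − 1/d_o = 1/(-58.50) − 1/(183) = -0.02256, so d_i = -44.33 cm.
m = −d_i/d_o = +0.2422.
|h_i| = |m|·h_o = 0.2422 × 0.71 = 0.172 cm. The image is virtual, upright and reduced, on the same side as the object.

0.172 cm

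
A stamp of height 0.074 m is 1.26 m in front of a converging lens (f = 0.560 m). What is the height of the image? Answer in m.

0.0592 m

1/d_i = 1/f − 1/d_o = 1/(0.5600) − 1/(1.26) = 0.9921, so d_i = 1.008 m.
m = −d_i/d_o = -0.8000.
|h_i| = |m|·h_o = 0.8000 × 0.074 = 0.0592 m. The image is real, inverted and reduced, on the far side of the lens.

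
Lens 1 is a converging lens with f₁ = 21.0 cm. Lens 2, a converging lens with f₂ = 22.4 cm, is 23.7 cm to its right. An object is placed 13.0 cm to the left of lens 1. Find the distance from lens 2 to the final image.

Lens 1: 1/d_i1 = 1/f₁ − 1/d_o1 = 1/(21.0) − 1/(13.0) = -0.02930, so d_i1 = -34.12 cm.
The intermediate image is 34.12 cm to the left of lens 1 (virtual), which is 23.7 − (-34.12) = 57.82 cm to the left of lens 2, so d_o2 = +57.82 cm.
Lens 2: 1/d_i2 = 1/f₂ − 1/d_o2 = 1/(22.4) − 1/(57.82) = 0.02735, so d_i2 = 36.6 cm.
The final image is real, 36.6 cm to the right of lens 2 (overall magnification ≈ -1.7).

36.6 cm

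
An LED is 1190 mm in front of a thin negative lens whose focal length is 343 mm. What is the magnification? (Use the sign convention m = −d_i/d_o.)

m = +0.224

For a negative lens, f = -343 mm.
1/d_i = 1/f − 1/d_o = 1/(-343.0) − 1/(1190) = -0.003756, so d_i = -266.3 mm.
m = −d_i/d_o = −(-266.3)/(1190) = +0.224.
The image is virtual, upright and reduced, on the same side as the object.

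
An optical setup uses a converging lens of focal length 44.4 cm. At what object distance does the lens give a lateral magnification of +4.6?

34.7 cm

m = −d_i/d_o ⇒ d_i = −m·d_o.
1/f = 1/d_o + 1/d_i = 1/d_o − 1/(m·d_o) = (1 − 1/m)/d_o, so d_o = f(1 − 1/m) = (44.40)(1 − 1/(+4.6)) = 34.7 cm.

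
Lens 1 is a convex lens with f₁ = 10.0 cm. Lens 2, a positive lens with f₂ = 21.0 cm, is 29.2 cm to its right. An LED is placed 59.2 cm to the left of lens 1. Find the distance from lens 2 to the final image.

Lens 1: 1/d_i1 = 1/f₁ − 1/d_o1 = 1/(10.0) − 1/(59.2) = 0.08311, so d_i1 = 12.03 cm.
The intermediate image is 12.03 cm to the right of lens 1, which is 29.2 − (12.03) = 17.17 cm to the left of lens 2, so d_o2 = +17.17 cm.
Lens 2: 1/d_i2 = 1/f₂ − 1/d_o2 = 1/(21.0) − 1/(17.17) = -0.01062, so d_i2 = -94.1 cm.
The final image is virtual, 94.1 cm to the left of lens 2 (overall magnification ≈ -1.1).

94.1 cm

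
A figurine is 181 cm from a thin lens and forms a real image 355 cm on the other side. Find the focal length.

f = 120 cm (converging)

Real image ⇒ d_i = +355 cm.
1/f = 1/d_o + 1/d_i = 1/(181) + 1/(355) = 0.008342, so f = 120 cm.
Since f is positive, the thin lens is converging.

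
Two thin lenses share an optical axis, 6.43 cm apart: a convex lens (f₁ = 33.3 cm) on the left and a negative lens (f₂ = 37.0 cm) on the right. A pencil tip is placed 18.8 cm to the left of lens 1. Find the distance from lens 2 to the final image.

21.2 cm

Lens 1: 1/d_i1 = 1/f₁ − 1/d_o1 = 1/(33.3) − 1/(18.8) = -0.02316, so d_i1 = -43.18 cm.
The intermediate image is 43.18 cm to the left of lens 1 (virtual), which is 6.43 − (-43.18) = 49.61 cm to the left of lens 2, so d_o2 = +49.61 cm.
Lens 2 is diverging, so f₂ = −37.0 cm.
Lens 2: 1/d_i2 = 1/f₂ − 1/d_o2 = 1/(-37.0) − 1/(49.61) = -0.04718, so d_i2 = -21.2 cm.
The final image is virtual, 21.2 cm to the left of lens 2 (overall magnification ≈ 0.98).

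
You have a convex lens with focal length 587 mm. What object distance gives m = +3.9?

436 mm

m = −d_i/d_o ⇒ d_i = −m·d_o.
1/f = 1/d_o + 1/d_i = 1/d_o − 1/(m·d_o) = (1 − 1/m)/d_o, so d_o = f(1 − 1/m) = (587.0)(1 − 1/(+3.9)) = 436 mm.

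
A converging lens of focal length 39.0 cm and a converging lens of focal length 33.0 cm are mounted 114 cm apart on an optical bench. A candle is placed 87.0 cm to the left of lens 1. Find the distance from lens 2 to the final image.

139 cm

Lens 1: 1/d_i1 = 1/f₁ − 1/d_o1 = 1/(39.0) − 1/(87.0) = 0.01415, so d_i1 = 70.69 cm.
The intermediate image is 70.69 cm to the right of lens 1, which is 114 − (70.69) = 43.31 cm to the left of lens 2, so d_o2 = +43.31 cm.
Lens 2: 1/d_i2 = 1/f₂ − 1/d_o2 = 1/(33.0) − 1/(43.31) = 0.007214, so d_i2 = 139 cm.
The final image is real, 139 cm to the right of lens 2 (overall magnification ≈ 2.6).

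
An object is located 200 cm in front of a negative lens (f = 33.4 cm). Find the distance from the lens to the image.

For a negative lens, f = -33.4 cm.
Thin-lens equation: 1/s_i = 1/f − 1/s_o = 1/(-33.40) − 1/(200) = -0.02994 − 0.005000 = -0.03494, so s_i = -28.6 cm.
The image is virtual, upright and reduced, on the same side as the object.

28.6 cm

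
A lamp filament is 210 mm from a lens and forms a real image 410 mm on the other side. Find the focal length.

Real image ⇒ d_i = +410 mm.
1/f = 1/d_o + 1/d_i = 1/(210) + 1/(410) = 0.007201, so f = 139 mm.
Since f is positive, the lens is converging.

f = 139 mm (converging)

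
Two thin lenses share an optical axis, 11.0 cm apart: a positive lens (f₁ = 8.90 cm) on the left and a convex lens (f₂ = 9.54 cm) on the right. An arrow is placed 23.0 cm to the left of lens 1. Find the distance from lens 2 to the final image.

Lens 1: 1/d_i1 = 1/f₁ − 1/d_o1 = 1/(8.90) − 1/(23.0) = 0.06888, so d_i1 = 14.52 cm.
The intermediate image is 14.52 cm to the right of lens 1, which lies 3.520 cm to the right of lens 2 — a virtual object — so d_o2 = −3.520 cm.
Lens 2: 1/d_i2 = 1/f₂ − 1/d_o2 = 1/(9.54) − 1/(-3.520) = 0.3889, so d_i2 = 2.57 cm.
The final image is real, 2.57 cm to the right of lens 2 (overall magnification ≈ -0.46).

2.57 cm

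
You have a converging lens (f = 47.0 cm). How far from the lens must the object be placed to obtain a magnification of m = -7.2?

53.5 cm

m = −d_i/d_o ⇒ d_i = −m·d_o.
1/f = 1/d_o + 1/d_i = 1/d_o − 1/(m·d_o) = (1 − 1/m)/d_o, so d_o = f(1 − 1/m) = (47.00)(1 − 1/(-7.2)) = 53.5 cm.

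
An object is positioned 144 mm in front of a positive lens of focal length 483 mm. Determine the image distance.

Thin-lens equation: 1/s_i = 1/f − 1/s_o = 1/(483.0) − 1/(144) = 0.002070 − 0.006944 = -0.004874, so s_i = -205 mm.
The image is virtual, upright and enlarged, on the same side as the object.

205 mm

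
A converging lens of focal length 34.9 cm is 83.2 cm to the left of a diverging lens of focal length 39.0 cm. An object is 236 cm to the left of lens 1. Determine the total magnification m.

m = -0.0833

Lens 1: 1/d_i1 = 1/(34.9) − 1/(236) = 0.02442, so d_i1 = 40.96 cm; m₁ = −d_i1/d_o1 = -0.1736.
d_o2 = 83.2 − (40.96) = 42.24 cm.
f₂ = −39.0 cm (diverging).
Lens 2: 1/d_i2 = 1/(-39.0) − 1/(42.24) = -0.04932, so d_i2 = -20.28 cm; m₂ = −d_i2/d_o2 = +0.4801.
m = m₁·m₂ = (-0.1736)(+0.4801) = -0.0833.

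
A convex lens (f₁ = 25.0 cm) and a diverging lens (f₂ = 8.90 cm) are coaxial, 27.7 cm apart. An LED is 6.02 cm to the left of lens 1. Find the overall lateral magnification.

Lens 1: 1/d_i1 = 1/(25.0) − 1/(6.02) = -0.1261, so d_i1 = -7.929 cm; m₁ = −d_i1/d_o1 = +1.317.
d_o2 = 27.7 − (-7.929) = 35.63 cm.
f₂ = −8.90 cm (diverging).
Lens 2: 1/d_i2 = 1/(-8.90) − 1/(35.63) = -0.1404, so d_i2 = -7.121 cm; m₂ = −d_i2/d_o2 = +0.1999.
m = m₁·m₂ = (+1.317)(+0.1999) = +0.263.

m = +0.263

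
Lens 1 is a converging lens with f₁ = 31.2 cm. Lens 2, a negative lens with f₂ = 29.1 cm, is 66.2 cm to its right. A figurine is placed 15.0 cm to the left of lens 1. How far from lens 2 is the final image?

22.3 cm

Lens 1: 1/d_i1 = 1/f₁ − 1/d_o1 = 1/(31.2) − 1/(15.0) = -0.03462, so d_i1 = -28.89 cm.
The intermediate image is 28.89 cm to the left of lens 1 (virtual), which is 66.2 − (-28.89) = 95.09 cm to the left of lens 2, so d_o2 = +95.09 cm.
Lens 2 is diverging, so f₂ = −29.1 cm.
Lens 2: 1/d_i2 = 1/f₂ − 1/d_o2 = 1/(-29.1) − 1/(95.09) = -0.04488, so d_i2 = -22.3 cm.
The final image is virtual, 22.3 cm to the left of lens 2 (overall magnification ≈ 0.45).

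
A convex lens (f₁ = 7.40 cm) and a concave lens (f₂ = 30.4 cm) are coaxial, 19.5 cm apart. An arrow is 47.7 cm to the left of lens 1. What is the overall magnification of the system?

m = -0.136

Lens 1: 1/d_i1 = 1/(7.40) − 1/(47.7) = 0.1142, so d_i1 = 8.759 cm; m₁ = −d_i1/d_o1 = -0.1836.
d_o2 = 19.5 − (8.759) = 10.74 cm.
f₂ = −30.4 cm (diverging).
Lens 2: 1/d_i2 = 1/(-30.4) − 1/(10.74) = -0.1260, so d_i2 = -7.936 cm; m₂ = −d_i2/d_o2 = +0.7389.
m = m₁·m₂ = (-0.1836)(+0.7389) = -0.136.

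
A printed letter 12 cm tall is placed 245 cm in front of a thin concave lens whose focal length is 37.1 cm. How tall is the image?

For a concave lens, f = -37.1 cm.
1/d_i = 1/f − 1/d_o = 1/(-37.10) − 1/(245) = -0.03104, so d_i = -32.22 cm.
m = −d_i/d_o = +0.1315.
|h_i| = |m|·h_o = 0.1315 × 12 = 1.58 cm. The image is virtual, upright and reduced, on the same side as the object.

1.58 cm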